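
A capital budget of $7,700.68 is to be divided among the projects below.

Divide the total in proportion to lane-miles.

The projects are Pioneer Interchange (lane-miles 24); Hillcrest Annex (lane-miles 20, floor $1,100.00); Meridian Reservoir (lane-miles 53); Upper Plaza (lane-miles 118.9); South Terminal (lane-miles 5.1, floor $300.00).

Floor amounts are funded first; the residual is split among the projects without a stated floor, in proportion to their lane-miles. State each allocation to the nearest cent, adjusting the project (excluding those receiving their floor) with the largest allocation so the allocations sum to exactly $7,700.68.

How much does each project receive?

Fund the minimums — Hillcrest Annex $1,100.00; South Terminal $300.00. Balance $6,300.68.
Balance split over remaining lane-miles 195.9: Pioneer Interchange 771.9057 → $771.91; Meridian Reservoir 1,704.62501 → $1,704.63; Upper Plaza 3,824.1493 → $3,824.15.
Rounding difference −$0.01 applied to Upper Plaza → $3,824.14.

Pioneer Interchange: $771.91 | Hillcrest Annex: $1,100.00 | Meridian Reservoir: $1,704.63 | Upper Plaza: $3,824.14 | South Terminal: $300.00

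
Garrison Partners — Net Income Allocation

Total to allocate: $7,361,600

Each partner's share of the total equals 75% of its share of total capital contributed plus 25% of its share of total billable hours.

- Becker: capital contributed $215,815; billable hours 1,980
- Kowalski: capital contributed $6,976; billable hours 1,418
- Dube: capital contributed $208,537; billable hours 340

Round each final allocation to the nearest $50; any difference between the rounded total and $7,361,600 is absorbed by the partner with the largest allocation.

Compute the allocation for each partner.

Becker: $3,737,400 · Kowalski: $787,450 · Dube: $2,836,750

Capital contributed total 431,328; billable hours total 3,738.
Blended shares (75% capital contributed + 25% billable hours): Becker 0.5077; Kowalski 0.1070; Dube 0.3853.
Unrounded shares: Becker 3,737,383.59; Kowalski 787,446.73; Dube 2,836,769.68.
Rounded to nearest $50: Becker $3,737,400; Kowalski $787,450; Dube $2,836,750. Sum = $7,361,600.
Sum already equals the total — no adjustment.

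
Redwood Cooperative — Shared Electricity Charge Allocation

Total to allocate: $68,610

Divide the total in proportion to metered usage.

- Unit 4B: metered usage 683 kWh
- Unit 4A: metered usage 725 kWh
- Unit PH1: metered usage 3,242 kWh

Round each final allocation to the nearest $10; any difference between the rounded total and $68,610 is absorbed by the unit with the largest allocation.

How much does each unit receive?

Unit 4B: $10,080 · Unit 4A: $10,700 · Unit PH1: $47,830

Sum of metered usage: 4,650.
Pro-rata amounts: Unit 4B 683/4,650 × $68,610 = 10,077.55; Unit 4A 725/4,650 × $68,610 = 10,697.26; Unit PH1 3,242/4,650 × $68,610 = 47,835.19.
Rounded to nearest $10: Unit 4B $10,080; Unit 4A $10,700; Unit PH1 $47,840. Sum = $68,620.
Difference $68,610 − $68,620 = −$10 applied to largest allocation (Unit PH1): Unit PH1 becomes $47,830.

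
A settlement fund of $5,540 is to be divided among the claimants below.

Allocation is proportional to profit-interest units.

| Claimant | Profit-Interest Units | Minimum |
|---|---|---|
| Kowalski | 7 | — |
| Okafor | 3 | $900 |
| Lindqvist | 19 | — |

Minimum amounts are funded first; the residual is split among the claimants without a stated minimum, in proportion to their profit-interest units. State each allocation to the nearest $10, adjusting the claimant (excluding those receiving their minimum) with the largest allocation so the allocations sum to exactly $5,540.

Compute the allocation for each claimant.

Kowalski: $1,250 · Okafor: $900 · Lindqvist: $3,390

Fund the minimums — Okafor $900. Balance $4,640.
Balance split over remaining profit-interest units 26: Kowalski 1,249.23 → $1,250; Lindqvist 3,390.77 → $3,390.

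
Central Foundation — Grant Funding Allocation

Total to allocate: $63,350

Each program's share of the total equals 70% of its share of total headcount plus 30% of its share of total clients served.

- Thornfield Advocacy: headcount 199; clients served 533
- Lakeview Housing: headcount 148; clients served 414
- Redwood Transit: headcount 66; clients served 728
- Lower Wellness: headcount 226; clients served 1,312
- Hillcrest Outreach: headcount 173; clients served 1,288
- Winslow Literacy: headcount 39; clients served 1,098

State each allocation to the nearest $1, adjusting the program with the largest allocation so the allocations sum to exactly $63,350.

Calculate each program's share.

Thornfield Advocacy: $12,255 · Lakeview Housing: $9,177 · Redwood Transit: $6,014 · Lower Wellness: $16,417 · Hillcrest Outreach: $13,571 · Winslow Literacy: $5,916

Totals — headcount 851, clients served 5,373.
Blended shares (70% headcount + 30% clients served): Thornfield Advocacy 0.1934; Lakeview Housing 0.1449; Redwood Transit 0.0949; Lower Wellness 0.2592; Hillcrest Outreach 0.2142; Winslow Literacy 0.0934.
Unrounded shares: Thornfield Advocacy 12,255.04; Lakeview Housing 9,176.55; Redwood Transit 6,014.24; Lower Wellness 16,417.41; Hillcrest Outreach 13,570.73; Winslow Literacy 5,916.03.
At nearest $1: Thornfield Advocacy $12,255; Lakeview Housing $9,177; Redwood Transit $6,014; Lower Wellness $16,417; Hillcrest Outreach $13,571; Winslow Literacy $5,916. Sum = $63,350.
Sum already equals the total — no adjustment.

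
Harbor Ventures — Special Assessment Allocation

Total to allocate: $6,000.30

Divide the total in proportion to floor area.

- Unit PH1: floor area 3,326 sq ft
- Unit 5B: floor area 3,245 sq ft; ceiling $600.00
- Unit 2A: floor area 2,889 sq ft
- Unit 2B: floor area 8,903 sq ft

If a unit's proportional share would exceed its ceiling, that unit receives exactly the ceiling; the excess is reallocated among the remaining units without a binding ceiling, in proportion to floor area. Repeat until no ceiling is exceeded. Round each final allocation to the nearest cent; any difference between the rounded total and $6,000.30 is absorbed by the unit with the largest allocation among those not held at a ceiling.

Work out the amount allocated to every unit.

Unit PH1: $1,188.08 · Unit 5B: $600.00 · Unit 2A: $1,031.98 · Unit 2B: $3,180.24

Total floor area = 18,363.
Proportional shares (ignoring caps): Unit PH1 1,086.8049; Unit 5B 1,060.3373; Unit 2A 944.0106; Unit 2B 2,909.1472.
Held at cap: Unit 5B ($600.00); residual $5,400.30 reallocated over remaining floor area 15,118.
Remaining shares: Unit PH1 1,188.0803 → $1,188.08; Unit 2A 1,031.9795 → $1,031.98; Unit 2B 3,180.2402 → $3,180.24.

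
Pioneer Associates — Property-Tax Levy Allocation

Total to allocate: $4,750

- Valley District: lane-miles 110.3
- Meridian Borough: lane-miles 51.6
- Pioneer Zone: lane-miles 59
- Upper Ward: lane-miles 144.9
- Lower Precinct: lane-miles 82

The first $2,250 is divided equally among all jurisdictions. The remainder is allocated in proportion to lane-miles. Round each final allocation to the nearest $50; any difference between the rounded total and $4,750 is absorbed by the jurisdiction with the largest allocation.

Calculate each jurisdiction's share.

Valley District: $1,050 · Meridian Borough: $750 · Pioneer Zone: $800 · Upper Ward: $1,250 · Lower Precinct: $900

Equal tier: $2,250 ÷ 5 = $450 apiece.
Remainder $2,500 by lane-miles (total 447.8): Valley District 615.79 → $600; Meridian Borough 288.08 → $300; Pioneer Zone 329.39 → $350; Upper Ward 808.95 → $800; Lower Precinct 457.79 → $450.
Totals: Valley District $450 + $600 = $1,050; Meridian Borough $450 + $300 = $750; Pioneer Zone $450 + $350 = $800; Upper Ward $450 + $800 = $1,250; Lower Precinct $450 + $450 = $900.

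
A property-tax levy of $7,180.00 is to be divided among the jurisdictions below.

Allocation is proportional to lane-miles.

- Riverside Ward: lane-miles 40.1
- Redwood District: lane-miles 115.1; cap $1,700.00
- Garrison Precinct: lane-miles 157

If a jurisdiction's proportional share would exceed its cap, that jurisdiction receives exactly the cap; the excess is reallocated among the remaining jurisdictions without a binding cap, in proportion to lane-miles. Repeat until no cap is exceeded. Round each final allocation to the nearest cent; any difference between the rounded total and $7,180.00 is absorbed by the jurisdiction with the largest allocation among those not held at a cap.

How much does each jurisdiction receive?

Riverside Ward: $1,114.91 · Redwood District: $1,700.00 · Garrison Precinct: $4,365.09

Sum of lane-miles: 312.2.
Unconstrained shares: Riverside Ward 922.2229; Redwood District 2,647.0788; Garrison Precinct 3,610.6983.
Held at cap: Redwood District ($1,700.00); balance $5,480.00 reallocated over remaining lane-miles 197.1.
Remaining shares: Riverside Ward 1,114.9061 → $1,114.91; Garrison Precinct 4,365.0939 → $4,365.09.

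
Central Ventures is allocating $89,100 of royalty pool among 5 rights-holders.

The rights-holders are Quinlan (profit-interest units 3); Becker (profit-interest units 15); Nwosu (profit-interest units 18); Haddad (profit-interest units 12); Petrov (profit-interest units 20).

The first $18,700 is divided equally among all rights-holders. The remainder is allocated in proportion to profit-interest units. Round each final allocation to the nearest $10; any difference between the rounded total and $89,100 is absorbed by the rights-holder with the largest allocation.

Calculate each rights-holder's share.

First tranche $18,700 split equally: $3,740 each.
Remainder $70,400 by profit-interest units (total 68): Quinlan 3,105.88 → $3,110; Becker 15,529.41 → $15,530; Nwosu 18,635.29 → $18,640; Haddad 12,423.53 → $12,420; Petrov 20,705.88 → $20,710.
Rounding difference −$10 on remainder applied to Petrov.
Totals: Quinlan $3,740 + $3,110 = $6,850; Becker $3,740 + $15,530 = $19,270; Nwosu $3,740 + $18,640 = $22,380; Haddad $3,740 + $12,420 = $16,160; Petrov $3,740 + $20,700 = $24,440.

Quinlan: $6,850; Becker: $19,270; Nwosu: $22,380; Haddad: $16,160; Petrov: $24,440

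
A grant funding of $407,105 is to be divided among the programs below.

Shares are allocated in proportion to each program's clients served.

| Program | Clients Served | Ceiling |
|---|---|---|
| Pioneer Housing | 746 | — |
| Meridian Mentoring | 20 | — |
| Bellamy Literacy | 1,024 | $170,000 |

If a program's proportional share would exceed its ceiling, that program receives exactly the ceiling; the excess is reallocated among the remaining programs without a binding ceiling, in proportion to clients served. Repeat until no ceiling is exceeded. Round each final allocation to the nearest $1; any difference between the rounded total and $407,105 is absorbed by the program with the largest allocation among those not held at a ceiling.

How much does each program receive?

Combined clients served = 1,790.
Unconstrained shares: Pioneer Housing 169,664.99; Meridian Mentoring 4,548.66; Bellamy Literacy 232,891.35.
Held at cap: Bellamy Literacy ($170,000); remaining pool $237,105 reallocated over remaining clients served 766.
Shares after redistribution: Pioneer Housing 230,914.27 → $230,914; Meridian Mentoring 6,190.73 → $6,191.

Pioneer Housing: $230,914 | Meridian Mentoring: $6,191 | Bellamy Literacy: $170,000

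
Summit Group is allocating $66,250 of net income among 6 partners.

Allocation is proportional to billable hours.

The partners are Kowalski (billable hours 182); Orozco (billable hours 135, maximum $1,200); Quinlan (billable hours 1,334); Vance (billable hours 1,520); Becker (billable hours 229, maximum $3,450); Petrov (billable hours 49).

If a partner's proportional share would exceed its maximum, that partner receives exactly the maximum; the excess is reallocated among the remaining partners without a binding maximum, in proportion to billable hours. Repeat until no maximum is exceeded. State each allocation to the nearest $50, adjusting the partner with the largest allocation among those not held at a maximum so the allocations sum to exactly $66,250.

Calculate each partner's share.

Total billable hours = 3,449.
Pro-rata shares before constraints: Kowalski 3,495.94; Orozco 2,593.14; Quinlan 25,624.09; Vance 29,196.87; Becker 4,398.74; Petrov 941.21.
Capped: Orozco ($1,200), Becker ($3,450); balance $61,600 reallocated over remaining billable hours 3,085.
Remaining shares: Kowalski 3,634.10 → $3,650; Quinlan 26,636.76 → $26,650; Vance 30,350.73 → $30,350; Petrov 978.41 → $1,000.
Rounding difference −$50 applied to Vance → $30,300.

Kowalski: $3,650 · Orozco: $1,200 · Quinlan: $26,650 · Vance: $30,300 · Becker: $3,450 · Petrov: $1,000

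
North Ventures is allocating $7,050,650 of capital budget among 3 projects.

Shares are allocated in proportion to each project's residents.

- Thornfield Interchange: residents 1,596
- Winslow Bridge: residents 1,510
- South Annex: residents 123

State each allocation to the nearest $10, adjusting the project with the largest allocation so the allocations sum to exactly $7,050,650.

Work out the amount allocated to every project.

Sum of residents: 3,229.
Proportional shares: Thornfield Interchange 1,596/3,229 × $7,050,650 = 3,484,929.51; Winslow Bridge 1,510/3,229 × $7,050,650 = 3,297,145.09; South Annex 123/3,229 × $7,050,650 = 268,575.39.
At nearest $10: Thornfield Interchange $3,484,930; Winslow Bridge $3,297,150; South Annex $268,580. Sum = $7,050,660.
Difference $7,050,650 − $7,050,660 = −$10 applied to largest allocation (Thornfield Interchange): Thornfield Interchange becomes $3,484,920.

Thornfield Interchange: $3,484,920 | Winslow Bridge: $3,297,150 | South Annex: $268,580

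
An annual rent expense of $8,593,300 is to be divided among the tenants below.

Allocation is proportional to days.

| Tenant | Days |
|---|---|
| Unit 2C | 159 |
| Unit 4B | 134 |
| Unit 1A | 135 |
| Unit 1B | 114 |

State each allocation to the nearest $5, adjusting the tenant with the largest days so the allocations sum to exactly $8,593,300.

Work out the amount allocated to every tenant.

Combined days = 542.
Proportional shares: Unit 2C 159/542 × $8,593,300 = 2,520,912.73; Unit 4B 134/542 × $8,593,300 = 2,124,542.80; Unit 1A 135/542 × $8,593,300 = 2,140,397.60; Unit 1B 114/542 × $8,593,300 = 1,807,446.86.
At nearest $5: Unit 2C $2,520,915; Unit 4B $2,124,545; Unit 1A $2,140,400; Unit 1B $1,807,445. Sum = $8,593,305.
Difference $8,593,300 − $8,593,305 = −$5 applied to largest days (Unit 2C): Unit 2C becomes $2,520,910.

Unit 2C: $2,520,910; Unit 4B: $2,124,545; Unit 1A: $2,140,400; Unit 1B: $1,807,445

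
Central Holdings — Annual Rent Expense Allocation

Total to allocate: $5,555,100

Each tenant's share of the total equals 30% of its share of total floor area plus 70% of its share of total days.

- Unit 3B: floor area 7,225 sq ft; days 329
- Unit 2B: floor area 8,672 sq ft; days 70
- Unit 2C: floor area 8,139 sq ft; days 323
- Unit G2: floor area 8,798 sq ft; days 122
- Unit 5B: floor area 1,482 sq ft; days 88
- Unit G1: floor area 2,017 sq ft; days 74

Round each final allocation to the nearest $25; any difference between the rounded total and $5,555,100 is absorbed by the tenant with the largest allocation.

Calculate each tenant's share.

Floor area total 36,333; days total 1,006.
Blended shares (30% floor area + 70% days): Unit 3B 0.2886; Unit 2B 0.1203; Unit 2C 0.2920; Unit G2 0.1575; Unit 5B 0.0735; Unit G1 0.0681.
Raw shares: Unit 3B 1,603,107.16; Unit 2B 668,345.64; Unit 2C 1,621,838.44; Unit G2 875,124.67; Unit 5B 408,129.94; Unit G1 378,554.15.
At nearest $25: Unit 3B $1,603,100; Unit 2B $668,350; Unit 2C $1,621,850; Unit G2 $875,125; Unit 5B $408,125; Unit G1 $378,550. Sum = $5,555,100.
No rounding difference to absorb.

Unit 3B: $1,603,100; Unit 2B: $668,350; Unit 2C: $1,621,850; Unit G2: $875,125; Unit 5B: $408,125; Unit G1: $378,550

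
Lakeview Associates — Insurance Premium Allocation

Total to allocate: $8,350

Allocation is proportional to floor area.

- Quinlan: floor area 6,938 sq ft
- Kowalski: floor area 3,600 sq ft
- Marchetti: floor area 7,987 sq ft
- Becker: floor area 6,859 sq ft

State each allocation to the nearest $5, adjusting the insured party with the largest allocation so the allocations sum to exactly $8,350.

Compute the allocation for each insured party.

Sum of floor area: 25,384.
Proportional shares: Quinlan 6,938/25,384 × $8,350 = 2,282.24; Kowalski 3,600/25,384 × $8,350 = 1,184.21; Marchetti 7,987/25,384 × $8,350 = 2,627.30; Becker 6,859/25,384 × $8,350 = 2,256.25.
At nearest $5: Quinlan $2,280; Kowalski $1,185; Marchetti $2,625; Becker $2,255. Sum = $8,345.
Difference $8,350 − $8,345 = +$5 applied to largest allocation (Marchetti): Marchetti becomes $2,630.

Quinlan: $2,280 | Kowalski: $1,185 | Marchetti: $2,630 | Becker: $2,255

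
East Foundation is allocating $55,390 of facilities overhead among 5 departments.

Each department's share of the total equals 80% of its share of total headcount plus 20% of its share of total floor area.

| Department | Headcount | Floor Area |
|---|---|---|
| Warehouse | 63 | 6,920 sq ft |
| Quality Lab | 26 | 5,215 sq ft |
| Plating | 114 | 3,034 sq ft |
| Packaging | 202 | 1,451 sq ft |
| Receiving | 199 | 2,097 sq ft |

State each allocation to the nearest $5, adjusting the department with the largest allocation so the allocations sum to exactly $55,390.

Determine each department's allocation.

Warehouse: $8,720 · Quality Lab: $4,995 · Plating: $10,160 · Packaging: $15,680 · Receiving: $15,835

Totals — headcount 604, floor area 18,717.
Combined weights (80% headcount + 20% floor area): Warehouse 0.1574; Quality Lab 0.0902; Plating 0.1834; Packaging 0.2831; Receiving 0.2860.
Raw shares: Warehouse 8,717.68; Quality Lab 4,994.06; Plating 10,159.25; Packaging 15,678.38; Receiving 15,840.63.
At nearest $5: Warehouse $8,720; Quality Lab $4,995; Plating $10,160; Packaging $15,680; Receiving $15,840. Sum = $55,395.
Difference $55,390 − $55,395 = −$5 applied to largest allocation (Receiving): Receiving becomes $15,835.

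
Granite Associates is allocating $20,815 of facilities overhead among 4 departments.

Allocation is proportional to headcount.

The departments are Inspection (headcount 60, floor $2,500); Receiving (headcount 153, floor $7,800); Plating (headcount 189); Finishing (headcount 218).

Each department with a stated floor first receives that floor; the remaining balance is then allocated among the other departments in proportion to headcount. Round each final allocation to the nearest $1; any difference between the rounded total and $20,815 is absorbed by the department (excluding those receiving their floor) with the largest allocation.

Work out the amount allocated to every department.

Guaranteed amounts: Inspection $2,500; Receiving $7,800. Remaining pool $10,515.
Remaining pool split over remaining headcount 407: Plating 4,882.89 → $4,883; Finishing 5,632.11 → $5,632.

Inspection: $2,500; Receiving: $7,800; Plating: $4,883; Finishing: $5,632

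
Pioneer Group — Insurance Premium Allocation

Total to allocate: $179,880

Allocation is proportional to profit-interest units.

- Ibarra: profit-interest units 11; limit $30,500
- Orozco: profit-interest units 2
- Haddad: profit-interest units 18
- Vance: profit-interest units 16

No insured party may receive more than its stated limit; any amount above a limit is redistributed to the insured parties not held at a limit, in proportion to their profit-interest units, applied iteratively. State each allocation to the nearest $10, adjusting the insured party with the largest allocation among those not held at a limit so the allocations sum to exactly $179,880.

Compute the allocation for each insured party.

Combined profit-interest units = 47.
Proportional shares (ignoring caps): Ibarra 42,099.57; Orozco 7,654.47; Haddad 68,890.21; Vance 61,235.74.
Capped: Ibarra ($30,500); residual $149,380 reallocated over remaining profit-interest units 36.
Redistributed shares: Orozco 8,298.89 → $8,300; Haddad 74,690.00 → $74,690; Vance 66,391.11 → $66,390.

Ibarra: $30,500; Orozco: $8,300; Haddad: $74,690; Vance: $66,390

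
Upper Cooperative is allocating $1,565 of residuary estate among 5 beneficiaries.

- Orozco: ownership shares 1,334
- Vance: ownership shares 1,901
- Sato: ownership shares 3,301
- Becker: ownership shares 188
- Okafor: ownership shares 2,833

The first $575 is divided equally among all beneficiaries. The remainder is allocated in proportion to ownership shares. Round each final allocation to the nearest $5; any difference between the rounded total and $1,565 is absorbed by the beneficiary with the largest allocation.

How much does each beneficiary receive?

Orozco: $255; Vance: $310; Sato: $455; Becker: $135; Okafor: $410

Equal tier: $575 ÷ 5 = $115 apiece.
Remainder $990 by ownership shares (total 9,557): Orozco 138.19 → $140; Vance 196.92 → $195; Sato 341.95 → $340; Becker 19.47 → $20; Okafor 293.47 → $295.
Totals: Orozco $115 + $140 = $255; Vance $115 + $195 = $310; Sato $115 + $340 = $455; Becker $115 + $20 = $135; Okafor $115 + $295 = $410.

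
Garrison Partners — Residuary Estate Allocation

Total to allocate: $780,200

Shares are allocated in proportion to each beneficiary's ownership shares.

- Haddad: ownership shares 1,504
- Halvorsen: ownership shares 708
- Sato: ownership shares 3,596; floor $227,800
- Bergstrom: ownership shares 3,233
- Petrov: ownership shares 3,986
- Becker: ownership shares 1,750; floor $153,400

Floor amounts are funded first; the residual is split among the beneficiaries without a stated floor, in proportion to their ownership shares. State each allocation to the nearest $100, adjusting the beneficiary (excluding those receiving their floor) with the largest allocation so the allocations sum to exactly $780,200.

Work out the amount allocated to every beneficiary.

Minimums first: Sato $227,800; Becker $153,400. Balance $399,000.
Balance split over remaining ownership shares 9,431: Haddad 63,630.16 → $63,600; Halvorsen 29,953.56 → $30,000; Bergstrom 136,779.45 → $136,800; Petrov 168,636.84 → $168,600.

Haddad: $63,600; Halvorsen: $30,000; Sato: $227,800; Bergstrom: $136,800; Petrov: $168,600; Becker: $153,400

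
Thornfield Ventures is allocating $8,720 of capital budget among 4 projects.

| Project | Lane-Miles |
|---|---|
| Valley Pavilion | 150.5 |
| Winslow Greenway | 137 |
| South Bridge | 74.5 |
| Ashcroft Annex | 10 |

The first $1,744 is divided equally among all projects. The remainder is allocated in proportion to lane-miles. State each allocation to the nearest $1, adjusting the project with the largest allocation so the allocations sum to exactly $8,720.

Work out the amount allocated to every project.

$1,744 shared equally gives $436 per project.
Remainder $6,976 by lane-miles (total 372): Valley Pavilion 2,822.28 → $2,822; Winslow Greenway 2,569.12 → $2,569; South Bridge 1,397.08 → $1,397; Ashcroft Annex 187.53 → $188.
Totals: Valley Pavilion $436 + $2,822 = $3,258; Winslow Greenway $436 + $2,569 = $3,005; South Bridge $436 + $1,397 = $1,833; Ashcroft Annex $436 + $188 = $624.

Valley Pavilion: $3,258 | Winslow Greenway: $3,005 | South Bridge: $1,833 | Ashcroft Annex: $624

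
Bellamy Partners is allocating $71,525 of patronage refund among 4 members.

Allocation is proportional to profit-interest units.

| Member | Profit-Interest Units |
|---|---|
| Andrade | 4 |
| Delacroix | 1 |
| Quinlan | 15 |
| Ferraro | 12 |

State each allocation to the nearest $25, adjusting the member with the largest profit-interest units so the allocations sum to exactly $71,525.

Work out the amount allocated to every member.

Andrade: $8,950; Delacroix: $2,225; Quinlan: $33,525; Ferraro: $26,825

Sum of profit-interest units: 4 + 1 + 15 + 12 = 32.
Proportional shares: Andrade 8,940.62; Delacroix 2,235.16; Quinlan 33,527.34; Ferraro 26,821.88.
At nearest $25: Andrade $8,950; Delacroix $2,225; Quinlan $33,525; Ferraro $26,825. Sum = $71,525.
Rounded total matches; no reconciliation needed.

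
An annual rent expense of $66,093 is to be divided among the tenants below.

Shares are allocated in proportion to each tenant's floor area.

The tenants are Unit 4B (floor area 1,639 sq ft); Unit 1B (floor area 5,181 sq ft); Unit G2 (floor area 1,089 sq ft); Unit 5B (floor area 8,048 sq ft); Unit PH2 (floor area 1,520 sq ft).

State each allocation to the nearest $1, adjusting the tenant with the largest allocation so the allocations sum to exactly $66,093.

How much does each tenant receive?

Unit 4B: $6,198; Unit 1B: $19,593; Unit G2: $4,118; Unit 5B: $30,436; Unit PH2: $5,748

Total floor area = 17,477.
Unrounded shares: Unit 4B 1,639/17,477 × $66,093 = 6,198.23; Unit 1B 5,181/17,477 × $66,093 = 19,593.06; Unit G2 1,089/17,477 × $66,093 = 4,118.29; Unit 5B 8,048/17,477 × $66,093 = 30,435.23; Unit PH2 1,520/17,477 × $66,093 = 5,748.20.
After rounding ($1): Unit 4B $6,198; Unit 1B $19,593; Unit G2 $4,118; Unit 5B $30,435; Unit PH2 $5,748. Sum = $66,092.
Difference $66,093 − $66,092 = +$1 applied to largest allocation (Unit 5B): Unit 5B becomes $30,436.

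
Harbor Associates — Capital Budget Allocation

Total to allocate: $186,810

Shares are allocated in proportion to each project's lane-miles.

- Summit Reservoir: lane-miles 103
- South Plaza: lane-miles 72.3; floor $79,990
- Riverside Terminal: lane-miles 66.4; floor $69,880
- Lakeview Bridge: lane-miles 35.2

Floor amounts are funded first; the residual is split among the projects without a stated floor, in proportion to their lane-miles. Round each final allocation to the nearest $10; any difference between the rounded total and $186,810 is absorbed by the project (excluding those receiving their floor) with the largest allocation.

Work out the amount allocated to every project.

Fund the minimums — South Plaza $79,990; Riverside Terminal $69,880. Residual $36,940.
Residual split over remaining lane-miles 138.2: Summit Reservoir 27,531.26 → $27,530; Lakeview Bridge 9,408.74 → $9,410.

Summit Reservoir: $27,530 | South Plaza: $79,990 | Riverside Terminal: $69,880 | Lakeview Bridge: $9,410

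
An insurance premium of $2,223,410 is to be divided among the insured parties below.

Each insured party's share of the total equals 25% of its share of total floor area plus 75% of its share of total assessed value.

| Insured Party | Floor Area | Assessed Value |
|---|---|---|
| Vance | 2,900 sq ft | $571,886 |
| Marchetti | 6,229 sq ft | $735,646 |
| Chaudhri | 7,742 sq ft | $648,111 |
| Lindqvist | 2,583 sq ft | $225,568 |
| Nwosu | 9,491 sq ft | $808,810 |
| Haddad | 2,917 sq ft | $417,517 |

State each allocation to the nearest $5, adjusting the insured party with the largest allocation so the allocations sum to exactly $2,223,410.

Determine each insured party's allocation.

Floor area total 31,862; assessed value total 3,407,538.
Blended shares (25% floor area + 75% assessed value): Vance 0.1486; Marchetti 0.2108; Chaudhri 0.2034; Lindqvist 0.0699; Nwosu 0.2525; Haddad 0.1148.
Unrounded shares: Vance 330,457.95; Marchetti 468,674.18; Chaudhri 452,232.13; Lindqvist 155,448.96; Nwosu 561,386.30; Haddad 255,210.48.
After rounding ($5): Vance $330,460; Marchetti $468,675; Chaudhri $452,230; Lindqvist $155,450; Nwosu $561,385; Haddad $255,210. Sum = $2,223,410.
Sum already equals the total — no adjustment.

Vance: $330,460 | Marchetti: $468,675 | Chaudhri: $452,230 | Lindqvist: $155,450 | Nwosu: $561,385 | Haddad: $255,210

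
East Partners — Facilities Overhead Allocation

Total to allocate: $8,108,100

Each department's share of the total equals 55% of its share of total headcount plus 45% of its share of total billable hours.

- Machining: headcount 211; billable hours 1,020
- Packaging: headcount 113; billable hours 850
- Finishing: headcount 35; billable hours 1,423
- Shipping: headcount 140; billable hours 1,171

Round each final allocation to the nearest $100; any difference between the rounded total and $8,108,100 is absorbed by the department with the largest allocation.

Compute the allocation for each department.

Totals — headcount 499, billable hours 4,464.
Combined weights (55% headcount + 45% billable hours): Machining 0.3354; Packaging 0.2102; Finishing 0.1820; Shipping 0.2724.
Raw shares: Machining 2,719,357.10; Packaging 1,704,603.01; Finishing 1,475,874.75; Shipping 2,208,265.13.
Rounded to nearest $100: Machining $2,719,400; Packaging $1,704,600; Finishing $1,475,900; Shipping $2,208,300. Sum = $8,108,200.
Difference $8,108,100 − $8,108,200 = −$100 applied to largest allocation (Machining): Machining becomes $2,719,300.

Machining: $2,719,300; Packaging: $1,704,600; Finishing: $1,475,900; Shipping: $2,208,300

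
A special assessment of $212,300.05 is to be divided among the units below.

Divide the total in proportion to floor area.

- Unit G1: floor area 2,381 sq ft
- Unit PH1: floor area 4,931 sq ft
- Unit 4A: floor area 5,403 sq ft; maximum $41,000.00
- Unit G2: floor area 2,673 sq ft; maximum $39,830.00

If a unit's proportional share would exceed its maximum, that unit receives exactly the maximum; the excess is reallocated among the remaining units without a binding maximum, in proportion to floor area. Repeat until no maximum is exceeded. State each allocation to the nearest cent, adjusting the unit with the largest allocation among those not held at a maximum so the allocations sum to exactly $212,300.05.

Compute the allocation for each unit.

Sum of floor area: 15,388.
Proportional shares (ignoring caps): Unit G1 32,849.3904; Unit PH1 68,030.3838; Unit 4A 74,542.3168; Unit G2 36,877.9590.
Capped: Unit 4A ($41,000.00); balance $171,300.05 reallocated over remaining floor area 9,985.
Capped: Unit G2 ($39,830.00); balance $131,470.05 reallocated over remaining floor area 7,312.
Redistributed shares: Unit G1 42,810.4744 → $42,810.47; Unit PH1 88,659.5756 → $88,659.58.

Unit G1: $42,810.47 | Unit PH1: $88,659.58 | Unit 4A: $41,000.00 | Unit G2: $39,830.00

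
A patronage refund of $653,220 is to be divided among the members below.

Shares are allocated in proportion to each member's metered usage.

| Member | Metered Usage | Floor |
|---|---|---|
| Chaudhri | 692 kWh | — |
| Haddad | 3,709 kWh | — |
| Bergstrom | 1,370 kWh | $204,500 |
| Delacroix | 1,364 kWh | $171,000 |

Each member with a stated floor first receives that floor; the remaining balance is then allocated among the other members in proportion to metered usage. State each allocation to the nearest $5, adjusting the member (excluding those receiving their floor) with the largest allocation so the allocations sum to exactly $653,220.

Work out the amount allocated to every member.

Fund the minimums — Bergstrom $204,500; Delacroix $171,000. Remaining pool $277,720.
Remaining pool split over remaining metered usage 4,401: Chaudhri 43,667.86 → $43,670; Haddad 234,052.14 → $234,050.

Chaudhri: $43,670; Haddad: $234,050; Bergstrom: $204,500; Delacroix: $171,000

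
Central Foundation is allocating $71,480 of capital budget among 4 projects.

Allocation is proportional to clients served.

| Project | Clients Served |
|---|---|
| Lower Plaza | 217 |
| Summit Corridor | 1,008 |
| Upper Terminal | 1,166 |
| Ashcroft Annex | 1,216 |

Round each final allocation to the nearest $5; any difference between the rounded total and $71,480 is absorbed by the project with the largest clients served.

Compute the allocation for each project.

Lower Plaza: $4,300 | Summit Corridor: $19,975 | Upper Terminal: $23,105 | Ashcroft Annex: $24,100

Combined clients served = 3,607.
Pro-rata amounts: Lower Plaza 217/3,607 × $71,480 = 4,300.29; Summit Corridor 1,008/3,607 × $71,480 = 19,975.56; Upper Terminal 1,166/3,607 × $71,480 = 23,106.65; Ashcroft Annex 1,216/3,607 × $71,480 = 24,097.499.
After rounding ($5): Lower Plaza $4,300; Summit Corridor $19,975; Upper Terminal $23,105; Ashcroft Annex $24,095. Sum = $71,475.
Difference $71,480 − $71,475 = +$5 applied to largest clients served (Ashcroft Annex): Ashcroft Annex becomes $24,100.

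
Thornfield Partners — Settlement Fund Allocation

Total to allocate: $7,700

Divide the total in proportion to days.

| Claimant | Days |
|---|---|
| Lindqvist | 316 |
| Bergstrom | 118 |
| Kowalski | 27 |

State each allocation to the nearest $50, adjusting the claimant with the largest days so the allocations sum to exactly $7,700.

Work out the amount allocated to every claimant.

Total days = 316 + 118 + 27 = 461.
Unrounded shares: Lindqvist 5,278.09; Bergstrom 1,970.93; Kowalski 450.98.
Rounded to nearest $50: Lindqvist $5,300; Bergstrom $1,950; Kowalski $450. Sum = $7,700.
No rounding difference to absorb.

Lindqvist: $5,300 | Bergstrom: $1,950 | Kowalski: $450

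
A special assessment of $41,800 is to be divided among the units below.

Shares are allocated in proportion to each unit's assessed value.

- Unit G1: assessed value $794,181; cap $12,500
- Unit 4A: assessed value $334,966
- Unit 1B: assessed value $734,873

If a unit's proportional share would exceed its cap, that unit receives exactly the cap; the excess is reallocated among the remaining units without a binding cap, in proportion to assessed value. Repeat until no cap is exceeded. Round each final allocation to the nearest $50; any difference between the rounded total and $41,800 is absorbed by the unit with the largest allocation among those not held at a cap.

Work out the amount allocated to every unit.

Unit G1: $12,500 | Unit 4A: $9,150 | Unit 1B: $20,150

Combined assessed value = 1,864,020.
Pro-rata shares before constraints: Unit G1 17,809.23; Unit 4A 7,511.50; Unit 1B 16,479.27.
Cap binds for Unit G1 ($12,500); balance $29,300 reallocated over remaining assessed value 1,069,839.
Redistributed shares: Unit 4A 9,173.81 → $9,150; Unit 1B 20,126.19 → $20,150.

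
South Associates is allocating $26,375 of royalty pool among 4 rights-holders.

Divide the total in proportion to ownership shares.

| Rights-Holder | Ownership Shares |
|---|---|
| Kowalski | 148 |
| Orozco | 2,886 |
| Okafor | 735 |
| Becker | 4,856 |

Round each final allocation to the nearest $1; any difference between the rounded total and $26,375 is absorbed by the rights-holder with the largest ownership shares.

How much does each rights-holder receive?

Combined ownership shares = 8,625.
Raw shares: Kowalski 148/8,625 × $26,375 = 452.58; Orozco 2,886/8,625 × $26,375 = 8,825.30; Okafor 735/8,625 × $26,375 = 2,247.61; Becker 4,856/8,625 × $26,375 = 14,849.51.
Rounded to nearest $1: Kowalski $453; Orozco $8,825; Okafor $2,248; Becker $14,850. Sum = $26,376.
Difference $26,375 − $26,376 = −$1 applied to largest ownership shares (Becker): Becker becomes $14,849.

Kowalski: $453 · Orozco: $8,825 · Okafor: $2,248 · Becker: $14,849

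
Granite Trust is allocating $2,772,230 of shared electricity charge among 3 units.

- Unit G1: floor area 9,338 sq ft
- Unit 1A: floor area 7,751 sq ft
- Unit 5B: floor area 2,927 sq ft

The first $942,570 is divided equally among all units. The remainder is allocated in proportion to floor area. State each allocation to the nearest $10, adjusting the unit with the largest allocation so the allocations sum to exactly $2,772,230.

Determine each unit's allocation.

First tranche $942,570 split equally: $314,190 each.
Remainder $1,829,660 by floor area (total 20,016): Unit G1 853,585.39 → $853,590; Unit 1A 708,517.92 → $708,520; Unit 5B 267,556.70 → $267,560.
Rounding difference −$10 on remainder applied to Unit G1.
Totals: Unit G1 $314,190 + $853,580 = $1,167,770; Unit 1A $314,190 + $708,520 = $1,022,710; Unit 5B $314,190 + $267,560 = $581,750.

Unit G1: $1,167,770 · Unit 1A: $1,022,710 · Unit 5B: $581,750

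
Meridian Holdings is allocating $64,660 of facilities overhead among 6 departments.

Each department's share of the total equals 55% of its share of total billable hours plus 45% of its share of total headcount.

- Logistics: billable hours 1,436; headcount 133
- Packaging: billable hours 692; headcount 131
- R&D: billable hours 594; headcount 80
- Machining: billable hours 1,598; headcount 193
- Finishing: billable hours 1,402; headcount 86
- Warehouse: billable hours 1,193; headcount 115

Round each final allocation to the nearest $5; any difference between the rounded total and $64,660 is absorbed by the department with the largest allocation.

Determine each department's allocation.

Billable hours total 6,915; headcount total 738.
Composite weights (55% billable hours + 45% headcount): Logistics 0.1953; Packaging 0.1349; R&D 0.0960; Machining 0.2448; Finishing 0.1640; Warehouse 0.1650.
Proportional shares: Logistics 12,628.94; Packaging 8,723.79; R&D 6,209.02; Machining 15,827.70; Finishing 10,601.02; Warehouse 10,669.54.
Rounded to nearest $5: Logistics $12,630; Packaging $8,725; R&D $6,210; Machining $15,830; Finishing $10,600; Warehouse $10,670. Sum = $64,665.
Difference $64,660 − $64,665 = −$5 applied to largest allocation (Machining): Machining becomes $15,825.

Logistics: $12,630 · Packaging: $8,725 · R&D: $6,210 · Machining: $15,825 · Finishing: $10,600 · Warehouse: $10,670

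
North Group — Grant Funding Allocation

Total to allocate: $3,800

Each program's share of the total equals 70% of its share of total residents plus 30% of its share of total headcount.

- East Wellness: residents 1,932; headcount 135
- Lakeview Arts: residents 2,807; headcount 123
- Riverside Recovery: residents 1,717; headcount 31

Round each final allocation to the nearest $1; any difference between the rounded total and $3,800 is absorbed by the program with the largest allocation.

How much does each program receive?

East Wellness: $1,329; Lakeview Arts: $1,641; Riverside Recovery: $830

Residents total 6,456; headcount total 289.
Combined weights (70% residents + 30% headcount): East Wellness 0.3496; Lakeview Arts 0.4320; Riverside Recovery 0.2183.
Unrounded shares: East Wellness 1,328.55; Lakeview Arts 1,641.73; Riverside Recovery 829.72.
After rounding ($1): East Wellness $1,329; Lakeview Arts $1,642; Riverside Recovery $830. Sum = $3,801.
Difference $3,800 − $3,801 = −$1 applied to largest allocation (Lakeview Arts): Lakeview Arts becomes $1,641.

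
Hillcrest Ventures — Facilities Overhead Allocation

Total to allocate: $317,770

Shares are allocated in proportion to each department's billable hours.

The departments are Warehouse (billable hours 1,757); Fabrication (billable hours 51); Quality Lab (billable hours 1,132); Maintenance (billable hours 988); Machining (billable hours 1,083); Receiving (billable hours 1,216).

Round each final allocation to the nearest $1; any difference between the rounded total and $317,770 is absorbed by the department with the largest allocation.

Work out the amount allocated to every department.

Total billable hours = 6,227.
Raw shares: Warehouse 1,757/6,227 × $317,770 = 89,661.46; Fabrication 51/6,227 × $317,770 = 2,602.58; Quality Lab 1,132/6,227 × $317,770 = 57,767.09; Maintenance 988/6,227 × $317,770 = 50,418.62; Machining 1,083/6,227 × $317,770 = 55,266.57; Receiving 1,216/6,227 × $317,770 = 62,053.69.
Rounded to nearest $1: Warehouse $89,661; Fabrication $2,603; Quality Lab $57,767; Maintenance $50,419; Machining $55,267; Receiving $62,054. Sum = $317,771.
Difference $317,770 − $317,771 = −$1 applied to largest allocation (Warehouse): Warehouse becomes $89,660.

Warehouse: $89,660 · Fabrication: $2,603 · Quality Lab: $57,767 · Maintenance: $50,419 · Machining: $55,267 · Receiving: $62,054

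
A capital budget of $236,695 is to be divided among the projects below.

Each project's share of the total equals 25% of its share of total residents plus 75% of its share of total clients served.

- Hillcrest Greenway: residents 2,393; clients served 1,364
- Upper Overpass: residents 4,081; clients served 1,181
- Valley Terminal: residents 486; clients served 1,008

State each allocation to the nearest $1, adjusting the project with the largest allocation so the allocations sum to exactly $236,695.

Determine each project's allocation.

Hillcrest Greenway: $88,496; Upper Overpass: $93,704; Valley Terminal: $54,495

Residents total 6,960; clients served total 3,553.
Blended shares (25% residents + 75% clients served): Hillcrest Greenway 0.3739; Upper Overpass 0.3959; Valley Terminal 0.2302.
Pro-rata amounts: Hillcrest Greenway 88,495.80; Upper Overpass 93,703.77; Valley Terminal 54,495.43.
At nearest $1: Hillcrest Greenway $88,496; Upper Overpass $93,704; Valley Terminal $54,495. Sum = $236,695.
Sum already equals the total — no adjustment.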